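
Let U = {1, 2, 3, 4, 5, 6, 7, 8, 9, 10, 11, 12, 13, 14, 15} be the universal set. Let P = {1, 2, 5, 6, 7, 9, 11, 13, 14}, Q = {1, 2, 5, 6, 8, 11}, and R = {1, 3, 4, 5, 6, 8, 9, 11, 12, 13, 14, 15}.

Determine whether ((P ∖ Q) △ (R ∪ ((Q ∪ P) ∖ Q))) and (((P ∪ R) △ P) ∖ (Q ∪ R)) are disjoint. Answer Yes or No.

P ∖ Q = {7, 9, 13, 14}
Q ∪ P = {1, 2, 5, 6, 7, 8, 9, 11, 13, 14}
(Q ∪ P) ∖ Q = {7, 9, 13, 14}
R ∪ ((Q ∪ P) ∖ Q) = {1, 3, 4, 5, 6, 7, 8, 9, 11, 12, 13, 14, 15}
(P ∖ Q) △ (R ∪ ((Q ∪ P) ∖ Q)) = {1, 3, 4, 5, 6, 8, 11, 12, 15}
P ∪ R = {1, 2, 3, 4, 5, 6, 7, 8, 9, 11, 12, 13, 14, 15}
(P ∪ R) △ P = {3, 4, 8, 12, 15}
Q ∪ R = {1, 2, 3, 4, 5, 6, 8, 9, 11, 12, 13, 14, 15}
((P ∪ R) △ P) ∖ (Q ∪ R) = {}
{1, 3, 4, 5, 6, 8, 11, 12, 15} and {} share no elements.

Yes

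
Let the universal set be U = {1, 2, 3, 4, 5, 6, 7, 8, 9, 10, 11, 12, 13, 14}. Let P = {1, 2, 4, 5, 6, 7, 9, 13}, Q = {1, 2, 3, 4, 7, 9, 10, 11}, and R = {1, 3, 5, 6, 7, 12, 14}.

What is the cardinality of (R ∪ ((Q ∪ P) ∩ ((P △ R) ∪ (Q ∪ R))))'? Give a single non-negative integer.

1

Q ∪ P = {1, 2, 3, 4, 5, 6, 7, 9, 10, 11, 13}
P △ R = {2, 3, 4, 9, 12, 13, 14}
Q ∪ R = {1, 2, 3, 4, 5, 6, 7, 9, 10, 11, 12, 14}
(P △ R) ∪ (Q ∪ R) = {1, 2, 3, 4, 5, 6, 7, 9, 10, 11, 12, 13, 14}
(Q ∪ P) ∩ ((P △ R) ∪ (Q ∪ R)) = {1, 2, 3, 4, 5, 6, 7, 9, 10, 11, 13}
R ∪ ((Q ∪ P) ∩ ((P △ R) ∪ (Q ∪ R))) = {1, 2, 3, 4, 5, 6, 7, 9, 10, 11, 12, 13, 14}
(R ∪ ((Q ∪ P) ∩ ((P △ R) ∪ (Q ∪ R))))' = {8}
|(R ∪ ((Q ∪ P) ∩ ((P △ R) ∪ (Q ∪ R))))'| = 1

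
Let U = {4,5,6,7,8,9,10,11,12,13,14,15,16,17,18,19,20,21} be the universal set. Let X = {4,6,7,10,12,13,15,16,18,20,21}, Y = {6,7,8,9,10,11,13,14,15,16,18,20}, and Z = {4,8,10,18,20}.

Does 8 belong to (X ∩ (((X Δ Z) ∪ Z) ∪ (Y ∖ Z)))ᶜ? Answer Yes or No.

Yes

8 ∉ X and 8 ∈ Z, so 8 ∈ X Δ Z
8 ∈ (X Δ Z) and 8 ∈ Z, so 8 ∈ (X Δ Z) ∪ Z
8 ∈ Y and 8 ∈ Z, so 8 ∉ Y ∖ Z
8 ∈ ((X Δ Z) ∪ Z) and 8 ∉ (Y ∖ Z), so 8 ∈ ((X Δ Z) ∪ Z) ∪ (Y ∖ Z)
8 ∉ X and 8 ∈ (((X Δ Z) ∪ Z) ∪ (Y ∖ Z)), so 8 ∉ X ∩ (((X Δ Z) ∪ Z) ∪ (Y ∖ Z))
8 ∈ (X ∩ (((X Δ Z) ∪ Z) ∪ (Y ∖ Z)))ᶜ since 8 ∉ (X ∩ (((X Δ Z) ∪ Z) ∪ (Y ∖ Z)))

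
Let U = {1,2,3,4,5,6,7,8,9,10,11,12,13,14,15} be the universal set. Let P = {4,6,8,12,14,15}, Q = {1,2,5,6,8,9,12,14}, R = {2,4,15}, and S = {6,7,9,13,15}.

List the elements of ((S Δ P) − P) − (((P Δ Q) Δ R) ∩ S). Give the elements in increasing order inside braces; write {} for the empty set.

{7,13}

S Δ P = {4,7,8,9,12,13,14}
(S Δ P) − P = {7,9,13}
P Δ Q = {1,2,4,5,9,15}
(P Δ Q) Δ R = {1,5,9}
((P Δ Q) Δ R) ∩ S = {9}
((S Δ P) − P) − (((P Δ Q) Δ R) ∩ S) = {7,13}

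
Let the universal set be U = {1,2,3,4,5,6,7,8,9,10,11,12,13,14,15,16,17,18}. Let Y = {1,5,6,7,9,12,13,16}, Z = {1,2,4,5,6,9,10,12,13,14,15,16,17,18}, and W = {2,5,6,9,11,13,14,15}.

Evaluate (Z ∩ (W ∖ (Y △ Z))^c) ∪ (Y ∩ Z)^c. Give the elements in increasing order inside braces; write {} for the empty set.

{1,2,3,4,7,8,10,11,12,14,15,16,17,18}

Y △ Z = {2,4,7,10,14,15,17,18}
W ∖ (Y △ Z) = {5,6,9,11,13}
(W ∖ (Y △ Z))^c = {1,2,3,4,7,8,10,12,14,15,16,17,18}
Z ∩ (W ∖ (Y △ Z))^c = {1,2,4,10,12,14,15,16,17,18}
Y ∩ Z = {1,5,6,9,12,13,16}
(Y ∩ Z)^c = {2,3,4,7,8,10,11,14,15,17,18}
(Z ∩ (W ∖ (Y △ Z))^c) ∪ (Y ∩ Z)^c = {1,2,3,4,7,8,10,11,12,14,15,16,17,18}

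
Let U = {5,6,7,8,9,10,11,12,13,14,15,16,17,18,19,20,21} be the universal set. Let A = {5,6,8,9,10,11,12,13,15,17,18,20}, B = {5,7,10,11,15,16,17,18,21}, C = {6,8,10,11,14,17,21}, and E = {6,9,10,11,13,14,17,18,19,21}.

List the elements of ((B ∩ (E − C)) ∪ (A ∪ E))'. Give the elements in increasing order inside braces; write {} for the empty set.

E − C = {9,13,18,19}
B ∩ (E − C) = {18}
A ∪ E = {5,6,8,9,10,11,12,13,14,15,17,18,19,20,21}
(B ∩ (E − C)) ∪ (A ∪ E) = {5,6,8,9,10,11,12,13,14,15,17,18,19,20,21}
((B ∩ (E − C)) ∪ (A ∪ E))' = {7,16}

{7,16}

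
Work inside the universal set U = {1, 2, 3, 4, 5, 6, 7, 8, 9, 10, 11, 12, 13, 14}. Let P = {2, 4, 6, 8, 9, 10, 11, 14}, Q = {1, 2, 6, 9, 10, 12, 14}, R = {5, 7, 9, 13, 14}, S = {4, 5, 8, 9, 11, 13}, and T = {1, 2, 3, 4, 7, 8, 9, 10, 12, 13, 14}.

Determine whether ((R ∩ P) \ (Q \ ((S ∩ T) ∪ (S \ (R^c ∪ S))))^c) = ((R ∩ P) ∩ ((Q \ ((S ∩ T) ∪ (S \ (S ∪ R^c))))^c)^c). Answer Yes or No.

R ∩ P = {9, 14}
S ∩ T = {4, 8, 9, 13}
R^c = {1, 2, 3, 4, 6, 8, 10, 11, 12}
R^c ∪ S = {1, 2, 3, 4, 5, 6, 8, 9, 10, 11, 12, 13}
S \ (R^c ∪ S) = {}
(S ∩ T) ∪ (S \ (R^c ∪ S)) = {4, 8, 9, 13}
Q \ ((S ∩ T) ∪ (S \ (R^c ∪ S))) = {1, 2, 6, 10, 12, 14}
(Q \ ((S ∩ T) ∪ (S \ (R^c ∪ S))))^c = {3, 4, 5, 7, 8, 9, 11, 13}
(R ∩ P) \ (Q \ ((S ∩ T) ∪ (S \ (R^c ∪ S))))^c = {14}
S ∪ R^c = {1, 2, 3, 4, 5, 6, 8, 9, 10, 11, 12, 13}
S \ (S ∪ R^c) = {}
(S ∩ T) ∪ (S \ (S ∪ R^c)) = {4, 8, 9, 13}
Q \ ((S ∩ T) ∪ (S \ (S ∪ R^c))) = {1, 2, 6, 10, 12, 14}
(Q \ ((S ∩ T) ∪ (S \ (S ∪ R^c))))^c = {3, 4, 5, 7, 8, 9, 11, 13}
((Q \ ((S ∩ T) ∪ (S \ (S ∪ R^c))))^c)^c = {1, 2, 6, 10, 12, 14}
(R ∩ P) ∩ ((Q \ ((S ∩ T) ∪ (S \ (S ∪ R^c))))^c)^c = {14}
Both equal {14}, so (R ∩ P) \ (Q \ ((S ∩ T) ∪ (S \ (R^c ∪ S))))^c = (R ∩ P) ∩ ((Q \ ((S ∩ T) ∪ (S \ (S ∪ R^c))))^c)^c.

Yes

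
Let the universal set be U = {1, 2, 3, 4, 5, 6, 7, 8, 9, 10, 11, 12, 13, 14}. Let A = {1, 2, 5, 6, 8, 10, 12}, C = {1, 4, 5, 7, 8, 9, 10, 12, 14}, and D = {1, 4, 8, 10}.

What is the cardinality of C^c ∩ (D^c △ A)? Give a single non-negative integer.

3

C^c = {2, 3, 6, 11, 13}
D^c = {2, 3, 5, 6, 7, 9, 11, 12, 13, 14}
D^c △ A = {1, 3, 7, 8, 9, 10, 11, 13, 14}
C^c ∩ (D^c △ A) = {3, 11, 13}
|C^c ∩ (D^c △ A)| = 3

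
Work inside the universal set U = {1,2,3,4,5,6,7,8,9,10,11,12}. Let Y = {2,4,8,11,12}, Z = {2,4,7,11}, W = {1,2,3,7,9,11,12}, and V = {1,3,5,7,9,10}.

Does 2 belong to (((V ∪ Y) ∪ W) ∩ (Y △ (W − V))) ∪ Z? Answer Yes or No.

2 ∉ V and 2 ∈ Y, so 2 ∈ V ∪ Y
2 ∈ (V ∪ Y) and 2 ∈ W, so 2 ∈ (V ∪ Y) ∪ W
2 ∈ W and 2 ∉ V, so 2 ∈ W − V
2 ∈ Y and 2 ∈ (W − V), so 2 ∉ Y △ (W − V)
2 ∈ ((V ∪ Y) ∪ W) and 2 ∉ (Y △ (W − V)), so 2 ∉ ((V ∪ Y) ∪ W) ∩ (Y △ (W − V))
2 ∉ (((V ∪ Y) ∪ W) ∩ (Y △ (W − V))) and 2 ∈ Z, so 2 ∈ (((V ∪ Y) ∪ W) ∩ (Y △ (W − V))) ∪ Z

Yes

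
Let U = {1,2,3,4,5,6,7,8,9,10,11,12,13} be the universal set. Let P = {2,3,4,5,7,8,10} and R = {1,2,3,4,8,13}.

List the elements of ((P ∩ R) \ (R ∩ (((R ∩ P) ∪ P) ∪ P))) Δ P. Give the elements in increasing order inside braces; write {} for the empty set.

P ∩ R = {2,3,4,8}
R ∩ P = {2,3,4,8}
(R ∩ P) ∪ P = {2,3,4,5,7,8,10}
((R ∩ P) ∪ P) ∪ P = {2,3,4,5,7,8,10}
R ∩ (((R ∩ P) ∪ P) ∪ P) = {2,3,4,8}
(P ∩ R) \ (R ∩ (((R ∩ P) ∪ P) ∪ P)) = {}
((P ∩ R) \ (R ∩ (((R ∩ P) ∪ P) ∪ P))) Δ P = {2,3,4,5,7,8,10}

{2,3,4,5,7,8,10}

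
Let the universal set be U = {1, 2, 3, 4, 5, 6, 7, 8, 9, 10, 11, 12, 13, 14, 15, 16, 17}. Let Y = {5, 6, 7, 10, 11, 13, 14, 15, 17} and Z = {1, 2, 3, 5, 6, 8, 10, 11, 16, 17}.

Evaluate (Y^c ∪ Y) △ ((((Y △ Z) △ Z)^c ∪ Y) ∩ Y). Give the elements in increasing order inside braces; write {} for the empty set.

Y^c = {1, 2, 3, 4, 8, 9, 12, 16}
Y^c ∪ Y = {1, 2, 3, 4, 5, 6, 7, 8, 9, 10, 11, 12, 13, 14, 15, 16, 17}
Y △ Z = {1, 2, 3, 7, 8, 13, 14, 15, 16}
(Y △ Z) △ Z = {5, 6, 7, 10, 11, 13, 14, 15, 17}
((Y △ Z) △ Z)^c = {1, 2, 3, 4, 8, 9, 12, 16}
((Y △ Z) △ Z)^c ∪ Y = {1, 2, 3, 4, 5, 6, 7, 8, 9, 10, 11, 12, 13, 14, 15, 16, 17}
(((Y △ Z) △ Z)^c ∪ Y) ∩ Y = {5, 6, 7, 10, 11, 13, 14, 15, 17}
(Y^c ∪ Y) △ ((((Y △ Z) △ Z)^c ∪ Y) ∩ Y) = {1, 2, 3, 4, 8, 9, 12, 16}

{1, 2, 3, 4, 8, 9, 12, 16}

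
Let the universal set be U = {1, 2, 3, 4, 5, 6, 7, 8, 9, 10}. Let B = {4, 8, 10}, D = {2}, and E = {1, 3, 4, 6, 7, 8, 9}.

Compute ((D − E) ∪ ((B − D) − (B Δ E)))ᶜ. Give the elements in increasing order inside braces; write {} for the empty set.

D − E = {2}
B − D = {4, 8, 10}
B Δ E = {1, 3, 6, 7, 9, 10}
(B − D) − (B Δ E) = {4, 8}
(D − E) ∪ ((B − D) − (B Δ E)) = {2, 4, 8}
((D − E) ∪ ((B − D) − (B Δ E)))ᶜ = {1, 3, 5, 6, 7, 9, 10}

{1, 3, 5, 6, 7, 9, 10}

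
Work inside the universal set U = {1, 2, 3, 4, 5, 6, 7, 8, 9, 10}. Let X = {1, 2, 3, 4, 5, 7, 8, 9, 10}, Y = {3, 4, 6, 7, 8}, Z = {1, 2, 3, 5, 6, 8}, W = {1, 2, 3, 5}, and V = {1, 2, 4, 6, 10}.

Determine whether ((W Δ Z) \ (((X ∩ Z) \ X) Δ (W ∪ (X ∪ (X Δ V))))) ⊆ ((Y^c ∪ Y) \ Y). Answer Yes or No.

W Δ Z = {6, 8}
X ∩ Z = {1, 2, 3, 5, 8}
(X ∩ Z) \ X = {}
X Δ V = {3, 5, 6, 7, 8, 9}
X ∪ (X Δ V) = {1, 2, 3, 4, 5, 6, 7, 8, 9, 10}
W ∪ (X ∪ (X Δ V)) = {1, 2, 3, 4, 5, 6, 7, 8, 9, 10}
((X ∩ Z) \ X) Δ (W ∪ (X ∪ (X Δ V))) = {1, 2, 3, 4, 5, 6, 7, 8, 9, 10}
(W Δ Z) \ (((X ∩ Z) \ X) Δ (W ∪ (X ∪ (X Δ V)))) = {}
Y^c = {1, 2, 5, 9, 10}
Y^c ∪ Y = {1, 2, 3, 4, 5, 6, 7, 8, 9, 10}
(Y^c ∪ Y) \ Y = {1, 2, 5, 9, 10}
Every element of {} is in {1, 2, 5, 9, 10}, so (W Δ Z) \ (((X ∩ Z) \ X) Δ (W ∪ (X ∪ (X Δ V)))) ⊆ (Y^c ∪ Y) \ Y.

Yes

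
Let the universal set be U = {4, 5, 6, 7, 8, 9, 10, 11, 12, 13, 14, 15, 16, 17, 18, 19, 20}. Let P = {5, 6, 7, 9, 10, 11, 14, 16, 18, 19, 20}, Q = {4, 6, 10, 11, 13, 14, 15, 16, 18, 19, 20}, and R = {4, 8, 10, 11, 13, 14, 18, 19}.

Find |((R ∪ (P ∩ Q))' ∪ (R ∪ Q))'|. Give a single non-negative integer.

P ∩ Q = {6, 10, 11, 14, 16, 18, 19, 20}
R ∪ (P ∩ Q) = {4, 6, 8, 10, 11, 13, 14, 16, 18, 19, 20}
(R ∪ (P ∩ Q))' = {5, 7, 9, 12, 15, 17}
R ∪ Q = {4, 6, 8, 10, 11, 13, 14, 15, 16, 18, 19, 20}
(R ∪ (P ∩ Q))' ∪ (R ∪ Q) = {4, 5, 6, 7, 8, 9, 10, 11, 12, 13, 14, 15, 16, 17, 18, 19, 20}
((R ∪ (P ∩ Q))' ∪ (R ∪ Q))' = {}
|((R ∪ (P ∩ Q))' ∪ (R ∪ Q))'| = 0

0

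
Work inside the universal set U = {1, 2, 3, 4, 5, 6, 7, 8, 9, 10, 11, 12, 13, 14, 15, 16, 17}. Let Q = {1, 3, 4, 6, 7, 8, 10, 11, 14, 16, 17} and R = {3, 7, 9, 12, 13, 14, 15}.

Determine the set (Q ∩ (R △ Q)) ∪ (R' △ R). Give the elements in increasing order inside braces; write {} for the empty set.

R △ Q = {1, 4, 6, 8, 9, 10, 11, 12, 13, 15, 16, 17}
Q ∩ (R △ Q) = {1, 4, 6, 8, 10, 11, 16, 17}
R' = {1, 2, 4, 5, 6, 8, 10, 11, 16, 17}
R' △ R = {1, 2, 3, 4, 5, 6, 7, 8, 9, 10, 11, 12, 13, 14, 15, 16, 17}
(Q ∩ (R △ Q)) ∪ (R' △ R) = {1, 2, 3, 4, 5, 6, 7, 8, 9, 10, 11, 12, 13, 14, 15, 16, 17}

{1, 2, 3, 4, 5, 6, 7, 8, 9, 10, 11, 12, 13, 14, 15, 16, 17}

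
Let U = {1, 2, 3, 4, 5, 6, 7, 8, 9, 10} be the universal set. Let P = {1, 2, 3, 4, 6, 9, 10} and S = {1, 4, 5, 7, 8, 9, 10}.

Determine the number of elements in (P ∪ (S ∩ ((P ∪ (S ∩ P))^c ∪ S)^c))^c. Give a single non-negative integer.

S ∩ P = {1, 4, 9, 10}
P ∪ (S ∩ P) = {1, 2, 3, 4, 6, 9, 10}
(P ∪ (S ∩ P))^c = {5, 7, 8}
(P ∪ (S ∩ P))^c ∪ S = {1, 4, 5, 7, 8, 9, 10}
((P ∪ (S ∩ P))^c ∪ S)^c = {2, 3, 6}
S ∩ ((P ∪ (S ∩ P))^c ∪ S)^c = {}
P ∪ (S ∩ ((P ∪ (S ∩ P))^c ∪ S)^c) = {1, 2, 3, 4, 6, 9, 10}
(P ∪ (S ∩ ((P ∪ (S ∩ P))^c ∪ S)^c))^c = {5, 7, 8}
|(P ∪ (S ∩ ((P ∪ (S ∩ P))^c ∪ S)^c))^c| = 3

3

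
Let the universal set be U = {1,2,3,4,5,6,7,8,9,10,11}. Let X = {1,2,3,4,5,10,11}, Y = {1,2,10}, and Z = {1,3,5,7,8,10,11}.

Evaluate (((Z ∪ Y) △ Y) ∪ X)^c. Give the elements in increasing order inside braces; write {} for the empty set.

Z ∪ Y = {1,2,3,5,7,8,10,11}
(Z ∪ Y) △ Y = {3,5,7,8,11}
((Z ∪ Y) △ Y) ∪ X = {1,2,3,4,5,7,8,10,11}
(((Z ∪ Y) △ Y) ∪ X)^c = {6,9}

{6,9}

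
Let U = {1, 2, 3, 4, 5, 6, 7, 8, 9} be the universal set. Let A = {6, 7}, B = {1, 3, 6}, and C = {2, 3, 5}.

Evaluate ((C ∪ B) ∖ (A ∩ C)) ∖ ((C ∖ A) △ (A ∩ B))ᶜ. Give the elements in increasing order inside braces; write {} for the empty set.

{2, 3, 5, 6}

C ∪ B = {1, 2, 3, 5, 6}
A ∩ C = {}
(C ∪ B) ∖ (A ∩ C) = {1, 2, 3, 5, 6}
C ∖ A = {2, 3, 5}
A ∩ B = {6}
(C ∖ A) △ (A ∩ B) = {2, 3, 5, 6}
((C ∖ A) △ (A ∩ B))ᶜ = {1, 4, 7, 8, 9}
((C ∪ B) ∖ (A ∩ C)) ∖ ((C ∖ A) △ (A ∩ B))ᶜ = {2, 3, 5, 6}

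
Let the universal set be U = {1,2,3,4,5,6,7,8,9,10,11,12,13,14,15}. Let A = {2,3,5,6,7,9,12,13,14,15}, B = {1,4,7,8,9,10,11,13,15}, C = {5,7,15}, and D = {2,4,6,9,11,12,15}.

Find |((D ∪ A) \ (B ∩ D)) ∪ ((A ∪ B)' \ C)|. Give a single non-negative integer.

8

D ∪ A = {2,3,4,5,6,7,9,11,12,13,14,15}
B ∩ D = {4,9,11,15}
(D ∪ A) \ (B ∩ D) = {2,3,5,6,7,12,13,14}
A ∪ B = {1,2,3,4,5,6,7,8,9,10,11,12,13,14,15}
(A ∪ B)' = {}
(A ∪ B)' \ C = {}
((D ∪ A) \ (B ∩ D)) ∪ ((A ∪ B)' \ C) = {2,3,5,6,7,12,13,14}
|((D ∪ A) \ (B ∩ D)) ∪ ((A ∪ B)' \ C)| = 8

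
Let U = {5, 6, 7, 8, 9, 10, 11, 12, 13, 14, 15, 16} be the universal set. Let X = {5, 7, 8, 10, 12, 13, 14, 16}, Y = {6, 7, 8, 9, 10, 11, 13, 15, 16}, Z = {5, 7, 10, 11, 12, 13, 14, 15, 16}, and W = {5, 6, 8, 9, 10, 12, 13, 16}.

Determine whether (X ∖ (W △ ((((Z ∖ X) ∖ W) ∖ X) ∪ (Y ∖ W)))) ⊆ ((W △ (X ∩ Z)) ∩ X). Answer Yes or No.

Yes

Z ∖ X = {11, 15}
(Z ∖ X) ∖ W = {11, 15}
((Z ∖ X) ∖ W) ∖ X = {11, 15}
Y ∖ W = {7, 11, 15}
(((Z ∖ X) ∖ W) ∖ X) ∪ (Y ∖ W) = {7, 11, 15}
W △ ((((Z ∖ X) ∖ W) ∖ X) ∪ (Y ∖ W)) = {5, 6, 7, 8, 9, 10, 11, 12, 13, 15, 16}
X ∖ (W △ ((((Z ∖ X) ∖ W) ∖ X) ∪ (Y ∖ W))) = {14}
X ∩ Z = {5, 7, 10, 12, 13, 14, 16}
W △ (X ∩ Z) = {6, 7, 8, 9, 14}
(W △ (X ∩ Z)) ∩ X = {7, 8, 14}
Every element of {14} is in {7, 8, 14}, so X ∖ (W △ ((((Z ∖ X) ∖ W) ∖ X) ∪ (Y ∖ W))) ⊆ (W △ (X ∩ Z)) ∩ X.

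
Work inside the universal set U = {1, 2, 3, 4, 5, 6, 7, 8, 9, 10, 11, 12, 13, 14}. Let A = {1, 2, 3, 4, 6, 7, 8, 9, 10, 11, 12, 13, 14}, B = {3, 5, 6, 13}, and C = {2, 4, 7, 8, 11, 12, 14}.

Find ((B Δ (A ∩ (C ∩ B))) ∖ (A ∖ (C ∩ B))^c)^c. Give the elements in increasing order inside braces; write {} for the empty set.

{1, 2, 4, 5, 7, 8, 9, 10, 11, 12, 14}

C ∩ B = {}
A ∩ (C ∩ B) = {}
B Δ (A ∩ (C ∩ B)) = {3, 5, 6, 13}
A ∖ (C ∩ B) = {1, 2, 3, 4, 6, 7, 8, 9, 10, 11, 12, 13, 14}
(A ∖ (C ∩ B))^c = {5}
(B Δ (A ∩ (C ∩ B))) ∖ (A ∖ (C ∩ B))^c = {3, 6, 13}
((B Δ (A ∩ (C ∩ B))) ∖ (A ∖ (C ∩ B))^c)^c = {1, 2, 4, 5, 7, 8, 9, 10, 11, 12, 14}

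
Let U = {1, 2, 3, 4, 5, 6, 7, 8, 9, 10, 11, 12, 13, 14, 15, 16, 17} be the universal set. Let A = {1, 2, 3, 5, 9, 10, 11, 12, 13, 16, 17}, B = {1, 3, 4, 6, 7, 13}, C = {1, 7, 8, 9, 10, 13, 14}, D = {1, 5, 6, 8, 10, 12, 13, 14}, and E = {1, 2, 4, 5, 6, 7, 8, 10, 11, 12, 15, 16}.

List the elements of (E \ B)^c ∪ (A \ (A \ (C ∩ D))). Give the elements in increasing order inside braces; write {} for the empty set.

{1, 3, 4, 6, 7, 9, 10, 13, 14, 17}

E \ B = {2, 5, 8, 10, 11, 12, 15, 16}
(E \ B)^c = {1, 3, 4, 6, 7, 9, 13, 14, 17}
C ∩ D = {1, 8, 10, 13, 14}
A \ (C ∩ D) = {2, 3, 5, 9, 11, 12, 16, 17}
A \ (A \ (C ∩ D)) = {1, 10, 13}
(E \ B)^c ∪ (A \ (A \ (C ∩ D))) = {1, 3, 4, 6, 7, 9, 10, 13, 14, 17}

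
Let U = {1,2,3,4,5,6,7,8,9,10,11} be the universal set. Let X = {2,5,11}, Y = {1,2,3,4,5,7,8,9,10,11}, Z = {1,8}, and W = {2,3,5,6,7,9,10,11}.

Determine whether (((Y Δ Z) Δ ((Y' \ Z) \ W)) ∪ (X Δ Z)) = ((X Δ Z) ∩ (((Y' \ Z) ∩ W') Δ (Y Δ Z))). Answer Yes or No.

Y Δ Z = {2,3,4,5,7,9,10,11}
Y' = {6}
Y' \ Z = {6}
(Y' \ Z) \ W = {}
(Y Δ Z) Δ ((Y' \ Z) \ W) = {2,3,4,5,7,9,10,11}
X Δ Z = {1,2,5,8,11}
((Y Δ Z) Δ ((Y' \ Z) \ W)) ∪ (X Δ Z) = {1,2,3,4,5,7,8,9,10,11}
W' = {1,4,8}
(Y' \ Z) ∩ W' = {}
((Y' \ Z) ∩ W') Δ (Y Δ Z) = {2,3,4,5,7,9,10,11}
(X Δ Z) ∩ (((Y' \ Z) ∩ W') Δ (Y Δ Z)) = {2,5,11}
1 ∈ ((Y Δ Z) Δ ((Y' \ Z) \ W)) ∪ (X Δ Z) but 1 ∉ (X Δ Z) ∩ (((Y' \ Z) ∩ W') Δ (Y Δ Z)), so they differ.

No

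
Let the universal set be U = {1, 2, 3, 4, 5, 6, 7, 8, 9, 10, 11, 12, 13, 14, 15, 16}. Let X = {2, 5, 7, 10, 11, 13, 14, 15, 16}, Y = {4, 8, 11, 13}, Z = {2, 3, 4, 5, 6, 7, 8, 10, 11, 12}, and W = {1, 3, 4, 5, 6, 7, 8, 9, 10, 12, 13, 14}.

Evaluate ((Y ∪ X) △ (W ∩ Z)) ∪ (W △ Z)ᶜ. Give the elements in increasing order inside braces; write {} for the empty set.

Y ∪ X = {2, 4, 5, 7, 8, 10, 11, 13, 14, 15, 16}
W ∩ Z = {3, 4, 5, 6, 7, 8, 10, 12}
(Y ∪ X) △ (W ∩ Z) = {2, 3, 6, 11, 12, 13, 14, 15, 16}
W △ Z = {1, 2, 9, 11, 13, 14}
(W △ Z)ᶜ = {3, 4, 5, 6, 7, 8, 10, 12, 15, 16}
((Y ∪ X) △ (W ∩ Z)) ∪ (W △ Z)ᶜ = {2, 3, 4, 5, 6, 7, 8, 10, 11, 12, 13, 14, 15, 16}

{2, 3, 4, 5, 6, 7, 8, 10, 11, 12, 13, 14, 15, 16}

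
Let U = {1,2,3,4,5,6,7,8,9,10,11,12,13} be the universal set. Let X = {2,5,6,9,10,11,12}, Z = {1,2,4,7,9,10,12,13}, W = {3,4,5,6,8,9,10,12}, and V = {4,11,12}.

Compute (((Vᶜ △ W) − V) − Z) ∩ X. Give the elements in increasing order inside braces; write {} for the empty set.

{}

Vᶜ = {1,2,3,5,6,7,8,9,10,13}
Vᶜ △ W = {1,2,4,7,12,13}
(Vᶜ △ W) − V = {1,2,7,13}
((Vᶜ △ W) − V) − Z = {}
(((Vᶜ △ W) − V) − Z) ∩ X = {}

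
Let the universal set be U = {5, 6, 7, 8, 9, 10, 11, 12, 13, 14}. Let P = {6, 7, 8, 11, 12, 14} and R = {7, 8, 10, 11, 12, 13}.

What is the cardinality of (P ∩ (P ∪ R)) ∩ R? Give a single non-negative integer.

4

P ∪ R = {6, 7, 8, 10, 11, 12, 13, 14}
P ∩ (P ∪ R) = {6, 7, 8, 11, 12, 14}
(P ∩ (P ∪ R)) ∩ R = {7, 8, 11, 12}
|(P ∩ (P ∪ R)) ∩ R| = 4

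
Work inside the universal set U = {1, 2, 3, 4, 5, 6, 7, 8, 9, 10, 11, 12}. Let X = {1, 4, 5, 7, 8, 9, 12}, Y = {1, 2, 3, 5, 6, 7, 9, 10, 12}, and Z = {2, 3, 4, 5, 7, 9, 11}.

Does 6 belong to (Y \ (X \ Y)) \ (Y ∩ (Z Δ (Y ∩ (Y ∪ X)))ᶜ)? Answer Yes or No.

6 ∉ X and 6 ∈ Y, so 6 ∉ X \ Y
6 ∈ Y and 6 ∉ (X \ Y), so 6 ∈ Y \ (X \ Y)
6 ∈ Y and 6 ∉ X, so 6 ∈ Y ∪ X
6 ∈ Y and 6 ∈ (Y ∪ X), so 6 ∈ Y ∩ (Y ∪ X)
6 ∉ Z and 6 ∈ (Y ∩ (Y ∪ X)), so 6 ∈ Z Δ (Y ∩ (Y ∪ X))
6 ∉ (Z Δ (Y ∩ (Y ∪ X)))ᶜ since 6 ∈ (Z Δ (Y ∩ (Y ∪ X)))
6 ∈ Y and 6 ∉ (Z Δ (Y ∩ (Y ∪ X)))ᶜ, so 6 ∉ Y ∩ (Z Δ (Y ∩ (Y ∪ X)))ᶜ
6 ∈ (Y \ (X \ Y)) and 6 ∉ (Y ∩ (Z Δ (Y ∩ (Y ∪ X)))ᶜ), so 6 ∈ (Y \ (X \ Y)) \ (Y ∩ (Z Δ (Y ∩ (Y ∪ X)))ᶜ)

Yes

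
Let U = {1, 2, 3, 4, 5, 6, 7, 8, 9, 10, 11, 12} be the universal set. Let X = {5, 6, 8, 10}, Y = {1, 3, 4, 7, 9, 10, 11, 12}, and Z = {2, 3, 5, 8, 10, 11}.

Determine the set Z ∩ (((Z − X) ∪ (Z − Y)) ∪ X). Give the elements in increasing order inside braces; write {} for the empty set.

Z − X = {2, 3, 11}
Z − Y = {2, 5, 8}
(Z − X) ∪ (Z − Y) = {2, 3, 5, 8, 11}
((Z − X) ∪ (Z − Y)) ∪ X = {2, 3, 5, 6, 8, 10, 11}
Z ∩ (((Z − X) ∪ (Z − Y)) ∪ X) = {2, 3, 5, 8, 10, 11}

{2, 3, 5, 8, 10, 11}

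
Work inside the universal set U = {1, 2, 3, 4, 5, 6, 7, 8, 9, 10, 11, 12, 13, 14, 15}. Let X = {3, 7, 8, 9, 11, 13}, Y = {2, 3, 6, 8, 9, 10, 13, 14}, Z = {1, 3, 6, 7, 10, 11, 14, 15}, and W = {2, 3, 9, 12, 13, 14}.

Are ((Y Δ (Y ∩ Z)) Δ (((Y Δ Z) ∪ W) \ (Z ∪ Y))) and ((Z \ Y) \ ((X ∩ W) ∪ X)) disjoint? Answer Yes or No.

Y ∩ Z = {3, 6, 10, 14}
Y Δ (Y ∩ Z) = {2, 8, 9, 13}
Y Δ Z = {1, 2, 7, 8, 9, 11, 13, 15}
(Y Δ Z) ∪ W = {1, 2, 3, 7, 8, 9, 11, 12, 13, 14, 15}
Z ∪ Y = {1, 2, 3, 6, 7, 8, 9, 10, 11, 13, 14, 15}
((Y Δ Z) ∪ W) \ (Z ∪ Y) = {12}
(Y Δ (Y ∩ Z)) Δ (((Y Δ Z) ∪ W) \ (Z ∪ Y)) = {2, 8, 9, 12, 13}
Z \ Y = {1, 7, 11, 15}
X ∩ W = {3, 9, 13}
(X ∩ W) ∪ X = {3, 7, 8, 9, 11, 13}
(Z \ Y) \ ((X ∩ W) ∪ X) = {1, 15}
{2, 8, 9, 12, 13} and {1, 15} share no elements.

Yes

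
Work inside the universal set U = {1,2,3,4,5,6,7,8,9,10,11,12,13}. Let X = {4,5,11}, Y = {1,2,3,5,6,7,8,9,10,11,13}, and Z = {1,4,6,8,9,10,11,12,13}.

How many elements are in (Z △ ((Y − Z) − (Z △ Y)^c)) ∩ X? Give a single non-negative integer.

Y − Z = {2,3,5,7}
Z △ Y = {2,3,4,5,7,12}
(Z △ Y)^c = {1,6,8,9,10,11,13}
(Y − Z) − (Z △ Y)^c = {2,3,5,7}
Z △ ((Y − Z) − (Z △ Y)^c) = {1,2,3,4,5,6,7,8,9,10,11,12,13}
(Z △ ((Y − Z) − (Z △ Y)^c)) ∩ X = {4,5,11}
|(Z △ ((Y − Z) − (Z △ Y)^c)) ∩ X| = 3

3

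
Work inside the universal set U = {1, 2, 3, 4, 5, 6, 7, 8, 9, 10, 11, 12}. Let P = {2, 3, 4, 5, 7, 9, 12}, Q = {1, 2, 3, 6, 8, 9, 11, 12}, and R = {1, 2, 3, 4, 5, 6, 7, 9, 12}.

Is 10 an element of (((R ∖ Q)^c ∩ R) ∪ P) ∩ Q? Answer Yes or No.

No

10 ∉ R and 10 ∉ Q, so 10 ∉ R ∖ Q
10 ∈ (R ∖ Q)^c since 10 ∉ (R ∖ Q)
10 ∈ (R ∖ Q)^c and 10 ∉ R, so 10 ∉ (R ∖ Q)^c ∩ R
10 ∉ ((R ∖ Q)^c ∩ R) and 10 ∉ P, so 10 ∉ ((R ∖ Q)^c ∩ R) ∪ P
10 ∉ (((R ∖ Q)^c ∩ R) ∪ P) and 10 ∉ Q, so 10 ∉ (((R ∖ Q)^c ∩ R) ∪ P) ∩ Q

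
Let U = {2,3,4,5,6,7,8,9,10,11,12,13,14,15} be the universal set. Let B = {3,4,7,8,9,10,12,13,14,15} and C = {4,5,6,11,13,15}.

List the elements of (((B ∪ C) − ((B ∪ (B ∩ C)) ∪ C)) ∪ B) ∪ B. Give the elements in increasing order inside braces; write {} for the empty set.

B ∪ C = {3,4,5,6,7,8,9,10,11,12,13,14,15}
B ∩ C = {4,13,15}
B ∪ (B ∩ C) = {3,4,7,8,9,10,12,13,14,15}
(B ∪ (B ∩ C)) ∪ C = {3,4,5,6,7,8,9,10,11,12,13,14,15}
(B ∪ C) − ((B ∪ (B ∩ C)) ∪ C) = {}
((B ∪ C) − ((B ∪ (B ∩ C)) ∪ C)) ∪ B = {3,4,7,8,9,10,12,13,14,15}
(((B ∪ C) − ((B ∪ (B ∩ C)) ∪ C)) ∪ B) ∪ B = {3,4,7,8,9,10,12,13,14,15}

{3,4,7,8,9,10,12,13,14,15}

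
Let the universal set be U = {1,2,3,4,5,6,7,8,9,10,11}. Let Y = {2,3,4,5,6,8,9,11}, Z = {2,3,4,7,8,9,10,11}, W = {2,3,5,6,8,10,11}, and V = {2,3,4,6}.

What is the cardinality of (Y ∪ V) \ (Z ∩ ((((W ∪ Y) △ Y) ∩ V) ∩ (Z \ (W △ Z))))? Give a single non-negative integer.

Y ∪ V = {2,3,4,5,6,8,9,11}
W ∪ Y = {2,3,4,5,6,8,9,10,11}
(W ∪ Y) △ Y = {10}
((W ∪ Y) △ Y) ∩ V = {}
W △ Z = {4,5,6,7,9}
Z \ (W △ Z) = {2,3,8,10,11}
(((W ∪ Y) △ Y) ∩ V) ∩ (Z \ (W △ Z)) = {}
Z ∩ ((((W ∪ Y) △ Y) ∩ V) ∩ (Z \ (W △ Z))) = {}
(Y ∪ V) \ (Z ∩ ((((W ∪ Y) △ Y) ∩ V) ∩ (Z \ (W △ Z)))) = {2,3,4,5,6,8,9,11}
|(Y ∪ V) \ (Z ∩ ((((W ∪ Y) △ Y) ∩ V) ∩ (Z \ (W △ Z))))| = 8

8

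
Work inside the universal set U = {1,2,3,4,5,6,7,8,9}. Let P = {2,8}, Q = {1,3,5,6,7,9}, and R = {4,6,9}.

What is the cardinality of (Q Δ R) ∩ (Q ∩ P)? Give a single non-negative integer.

Q Δ R = {1,3,4,5,7}
Q ∩ P = {}
(Q Δ R) ∩ (Q ∩ P) = {}
|(Q Δ R) ∩ (Q ∩ P)| = 0

0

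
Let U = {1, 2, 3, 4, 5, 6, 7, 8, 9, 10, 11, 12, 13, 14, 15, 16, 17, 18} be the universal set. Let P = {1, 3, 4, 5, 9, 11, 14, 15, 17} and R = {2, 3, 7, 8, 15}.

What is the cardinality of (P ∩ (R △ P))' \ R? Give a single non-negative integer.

6

R △ P = {1, 2, 4, 5, 7, 8, 9, 11, 14, 17}
P ∩ (R △ P) = {1, 4, 5, 9, 11, 14, 17}
(P ∩ (R △ P))' = {2, 3, 6, 7, 8, 10, 12, 13, 15, 16, 18}
(P ∩ (R △ P))' \ R = {6, 10, 12, 13, 16, 18}
|(P ∩ (R △ P))' \ R| = 6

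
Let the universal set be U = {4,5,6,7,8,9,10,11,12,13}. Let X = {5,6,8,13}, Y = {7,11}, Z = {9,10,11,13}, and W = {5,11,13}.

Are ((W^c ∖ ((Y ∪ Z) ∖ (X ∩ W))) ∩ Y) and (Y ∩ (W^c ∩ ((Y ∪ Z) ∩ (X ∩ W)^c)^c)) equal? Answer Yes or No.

Yes

W^c = {4,6,7,8,9,10,12}
Y ∪ Z = {7,9,10,11,13}
X ∩ W = {5,13}
(Y ∪ Z) ∖ (X ∩ W) = {7,9,10,11}
W^c ∖ ((Y ∪ Z) ∖ (X ∩ W)) = {4,6,8,12}
(W^c ∖ ((Y ∪ Z) ∖ (X ∩ W))) ∩ Y = {}
(X ∩ W)^c = {4,6,7,8,9,10,11,12}
(Y ∪ Z) ∩ (X ∩ W)^c = {7,9,10,11}
((Y ∪ Z) ∩ (X ∩ W)^c)^c = {4,5,6,8,12,13}
W^c ∩ ((Y ∪ Z) ∩ (X ∩ W)^c)^c = {4,6,8,12}
Y ∩ (W^c ∩ ((Y ∪ Z) ∩ (X ∩ W)^c)^c) = {}
Both equal {}, so (W^c ∖ ((Y ∪ Z) ∖ (X ∩ W))) ∩ Y = Y ∩ (W^c ∩ ((Y ∪ Z) ∩ (X ∩ W)^c)^c).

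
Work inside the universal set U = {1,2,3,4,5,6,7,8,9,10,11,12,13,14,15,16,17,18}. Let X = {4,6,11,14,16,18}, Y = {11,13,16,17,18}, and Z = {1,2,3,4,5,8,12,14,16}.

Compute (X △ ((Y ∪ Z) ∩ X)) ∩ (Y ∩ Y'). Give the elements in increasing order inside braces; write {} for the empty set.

{}

Y ∪ Z = {1,2,3,4,5,8,11,12,13,14,16,17,18}
(Y ∪ Z) ∩ X = {4,11,14,16,18}
X △ ((Y ∪ Z) ∩ X) = {6}
Y' = {1,2,3,4,5,6,7,8,9,10,12,14,15}
Y ∩ Y' = {}
(X △ ((Y ∪ Z) ∩ X)) ∩ (Y ∩ Y') = {}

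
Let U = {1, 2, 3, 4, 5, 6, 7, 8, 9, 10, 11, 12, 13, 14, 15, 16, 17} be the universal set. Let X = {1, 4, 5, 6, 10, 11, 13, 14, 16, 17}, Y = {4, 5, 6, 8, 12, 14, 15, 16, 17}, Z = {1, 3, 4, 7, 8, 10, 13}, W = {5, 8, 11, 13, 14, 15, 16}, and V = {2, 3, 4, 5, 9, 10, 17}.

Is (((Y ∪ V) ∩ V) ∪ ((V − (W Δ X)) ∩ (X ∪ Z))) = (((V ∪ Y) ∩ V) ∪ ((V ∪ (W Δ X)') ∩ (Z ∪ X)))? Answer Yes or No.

No

Y ∪ V = {2, 3, 4, 5, 6, 8, 9, 10, 12, 14, 15, 16, 17}
(Y ∪ V) ∩ V = {2, 3, 4, 5, 9, 10, 17}
W Δ X = {1, 4, 6, 8, 10, 15, 17}
V − (W Δ X) = {2, 3, 5, 9}
X ∪ Z = {1, 3, 4, 5, 6, 7, 8, 10, 11, 13, 14, 16, 17}
(V − (W Δ X)) ∩ (X ∪ Z) = {3, 5}
((Y ∪ V) ∩ V) ∪ ((V − (W Δ X)) ∩ (X ∪ Z)) = {2, 3, 4, 5, 9, 10, 17}
V ∪ Y = {2, 3, 4, 5, 6, 8, 9, 10, 12, 14, 15, 16, 17}
(V ∪ Y) ∩ V = {2, 3, 4, 5, 9, 10, 17}
(W Δ X)' = {2, 3, 5, 7, 9, 11, 12, 13, 14, 16}
V ∪ (W Δ X)' = {2, 3, 4, 5, 7, 9, 10, 11, 12, 13, 14, 16, 17}
Z ∪ X = {1, 3, 4, 5, 6, 7, 8, 10, 11, 13, 14, 16, 17}
(V ∪ (W Δ X)') ∩ (Z ∪ X) = {3, 4, 5, 7, 10, 11, 13, 14, 16, 17}
((V ∪ Y) ∩ V) ∪ ((V ∪ (W Δ X)') ∩ (Z ∪ X)) = {2, 3, 4, 5, 7, 9, 10, 11, 13, 14, 16, 17}
7 ∈ ((V ∪ Y) ∩ V) ∪ ((V ∪ (W Δ X)') ∩ (Z ∪ X)) but 7 ∉ ((Y ∪ V) ∩ V) ∪ ((V − (W Δ X)) ∩ (X ∪ Z)), so they differ.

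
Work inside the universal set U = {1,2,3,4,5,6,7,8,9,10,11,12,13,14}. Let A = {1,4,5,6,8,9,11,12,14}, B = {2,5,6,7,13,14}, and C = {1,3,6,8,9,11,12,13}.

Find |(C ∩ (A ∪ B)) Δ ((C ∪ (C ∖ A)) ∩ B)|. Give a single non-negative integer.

5

A ∪ B = {1,2,4,5,6,7,8,9,11,12,13,14}
C ∩ (A ∪ B) = {1,6,8,9,11,12,13}
C ∖ A = {3,13}
C ∪ (C ∖ A) = {1,3,6,8,9,11,12,13}
(C ∪ (C ∖ A)) ∩ B = {6,13}
(C ∩ (A ∪ B)) Δ ((C ∪ (C ∖ A)) ∩ B) = {1,8,9,11,12}
|(C ∩ (A ∪ B)) Δ ((C ∪ (C ∖ A)) ∩ B)| = 5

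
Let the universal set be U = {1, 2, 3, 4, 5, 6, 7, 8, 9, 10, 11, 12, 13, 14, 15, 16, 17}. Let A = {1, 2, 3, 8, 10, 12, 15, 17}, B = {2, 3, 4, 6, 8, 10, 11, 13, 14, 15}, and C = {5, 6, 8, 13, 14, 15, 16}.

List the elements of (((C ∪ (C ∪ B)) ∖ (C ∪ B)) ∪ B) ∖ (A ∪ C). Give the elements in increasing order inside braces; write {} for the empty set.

{4, 11}

C ∪ B = {2, 3, 4, 5, 6, 8, 10, 11, 13, 14, 15, 16}
C ∪ (C ∪ B) = {2, 3, 4, 5, 6, 8, 10, 11, 13, 14, 15, 16}
(C ∪ (C ∪ B)) ∖ (C ∪ B) = {}
((C ∪ (C ∪ B)) ∖ (C ∪ B)) ∪ B = {2, 3, 4, 6, 8, 10, 11, 13, 14, 15}
A ∪ C = {1, 2, 3, 5, 6, 8, 10, 12, 13, 14, 15, 16, 17}
(((C ∪ (C ∪ B)) ∖ (C ∪ B)) ∪ B) ∖ (A ∪ C) = {4, 11}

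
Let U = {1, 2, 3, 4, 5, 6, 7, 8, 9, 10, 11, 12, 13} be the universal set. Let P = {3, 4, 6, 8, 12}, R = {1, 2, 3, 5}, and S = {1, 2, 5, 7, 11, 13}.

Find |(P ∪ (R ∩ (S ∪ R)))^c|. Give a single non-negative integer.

S ∪ R = {1, 2, 3, 5, 7, 11, 13}
R ∩ (S ∪ R) = {1, 2, 3, 5}
P ∪ (R ∩ (S ∪ R)) = {1, 2, 3, 4, 5, 6, 8, 12}
(P ∪ (R ∩ (S ∪ R)))^c = {7, 9, 10, 11, 13}
|(P ∪ (R ∩ (S ∪ R)))^c| = 5

5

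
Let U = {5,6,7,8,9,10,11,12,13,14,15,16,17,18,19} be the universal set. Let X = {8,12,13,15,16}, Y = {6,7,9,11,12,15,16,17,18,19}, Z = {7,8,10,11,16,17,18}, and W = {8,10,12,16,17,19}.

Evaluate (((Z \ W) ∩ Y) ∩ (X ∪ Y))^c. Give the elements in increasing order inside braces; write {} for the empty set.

Z \ W = {7,11,18}
(Z \ W) ∩ Y = {7,11,18}
X ∪ Y = {6,7,8,9,11,12,13,15,16,17,18,19}
((Z \ W) ∩ Y) ∩ (X ∪ Y) = {7,11,18}
(((Z \ W) ∩ Y) ∩ (X ∪ Y))^c = {5,6,8,9,10,12,13,14,15,16,17,19}

{5,6,8,9,10,12,13,14,15,16,17,19}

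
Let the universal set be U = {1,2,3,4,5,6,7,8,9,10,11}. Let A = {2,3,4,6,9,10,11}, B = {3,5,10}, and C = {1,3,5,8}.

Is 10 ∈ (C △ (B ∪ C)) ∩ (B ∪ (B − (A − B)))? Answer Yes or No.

10 ∈ B and 10 ∉ C, so 10 ∈ B ∪ C
10 ∉ C and 10 ∈ (B ∪ C), so 10 ∈ C △ (B ∪ C)
10 ∈ A and 10 ∈ B, so 10 ∉ A − B
10 ∈ B and 10 ∉ (A − B), so 10 ∈ B − (A − B)
10 ∈ B and 10 ∈ (B − (A − B)), so 10 ∈ B ∪ (B − (A − B))
10 ∈ (C △ (B ∪ C)) and 10 ∈ (B ∪ (B − (A − B))), so 10 ∈ (C △ (B ∪ C)) ∩ (B ∪ (B − (A − B)))

Yes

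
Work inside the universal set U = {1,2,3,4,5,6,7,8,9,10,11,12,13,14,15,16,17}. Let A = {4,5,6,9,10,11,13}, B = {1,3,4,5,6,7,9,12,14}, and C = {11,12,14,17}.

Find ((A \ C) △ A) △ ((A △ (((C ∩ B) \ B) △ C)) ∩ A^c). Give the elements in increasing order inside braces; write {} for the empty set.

{11,12,14,17}

A \ C = {4,5,6,9,10,13}
(A \ C) △ A = {11}
C ∩ B = {12,14}
(C ∩ B) \ B = {}
((C ∩ B) \ B) △ C = {11,12,14,17}
A △ (((C ∩ B) \ B) △ C) = {4,5,6,9,10,12,13,14,17}
A^c = {1,2,3,7,8,12,14,15,16,17}
(A △ (((C ∩ B) \ B) △ C)) ∩ A^c = {12,14,17}
((A \ C) △ A) △ ((A △ (((C ∩ B) \ B) △ C)) ∩ A^c) = {11,12,14,17}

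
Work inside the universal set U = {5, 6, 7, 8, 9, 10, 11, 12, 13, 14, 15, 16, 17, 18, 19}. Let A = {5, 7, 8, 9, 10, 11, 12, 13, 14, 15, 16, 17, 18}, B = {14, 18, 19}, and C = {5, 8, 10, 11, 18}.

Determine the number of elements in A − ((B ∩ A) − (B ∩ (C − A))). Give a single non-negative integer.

B ∩ A = {14, 18}
C − A = {}
B ∩ (C − A) = {}
(B ∩ A) − (B ∩ (C − A)) = {14, 18}
A − ((B ∩ A) − (B ∩ (C − A))) = {5, 7, 8, 9, 10, 11, 12, 13, 15, 16, 17}
|A − ((B ∩ A) − (B ∩ (C − A)))| = 11

11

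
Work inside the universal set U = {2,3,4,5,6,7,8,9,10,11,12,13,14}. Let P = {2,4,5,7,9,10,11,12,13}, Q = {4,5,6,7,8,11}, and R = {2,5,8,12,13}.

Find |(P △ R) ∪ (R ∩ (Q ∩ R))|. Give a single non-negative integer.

7

P △ R = {4,7,8,9,10,11}
Q ∩ R = {5,8}
R ∩ (Q ∩ R) = {5,8}
(P △ R) ∪ (R ∩ (Q ∩ R)) = {4,5,7,8,9,10,11}
|(P △ R) ∪ (R ∩ (Q ∩ R))| = 7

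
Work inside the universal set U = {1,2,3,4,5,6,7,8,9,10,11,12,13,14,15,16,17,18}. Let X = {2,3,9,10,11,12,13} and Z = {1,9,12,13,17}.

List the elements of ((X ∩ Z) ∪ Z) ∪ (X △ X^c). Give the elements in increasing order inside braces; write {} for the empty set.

{1,2,3,4,5,6,7,8,9,10,11,12,13,14,15,16,17,18}

X ∩ Z = {9,12,13}
(X ∩ Z) ∪ Z = {1,9,12,13,17}
X^c = {1,4,5,6,7,8,14,15,16,17,18}
X △ X^c = {1,2,3,4,5,6,7,8,9,10,11,12,13,14,15,16,17,18}
((X ∩ Z) ∪ Z) ∪ (X △ X^c) = {1,2,3,4,5,6,7,8,9,10,11,12,13,14,15,16,17,18}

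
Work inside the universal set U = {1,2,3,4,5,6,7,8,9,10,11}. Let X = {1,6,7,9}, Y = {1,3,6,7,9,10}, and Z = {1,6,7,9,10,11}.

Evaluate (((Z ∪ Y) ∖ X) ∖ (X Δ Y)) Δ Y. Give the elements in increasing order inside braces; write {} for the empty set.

{1,3,6,7,9,10,11}

Z ∪ Y = {1,3,6,7,9,10,11}
(Z ∪ Y) ∖ X = {3,10,11}
X Δ Y = {3,10}
((Z ∪ Y) ∖ X) ∖ (X Δ Y) = {11}
(((Z ∪ Y) ∖ X) ∖ (X Δ Y)) Δ Y = {1,3,6,7,9,10,11}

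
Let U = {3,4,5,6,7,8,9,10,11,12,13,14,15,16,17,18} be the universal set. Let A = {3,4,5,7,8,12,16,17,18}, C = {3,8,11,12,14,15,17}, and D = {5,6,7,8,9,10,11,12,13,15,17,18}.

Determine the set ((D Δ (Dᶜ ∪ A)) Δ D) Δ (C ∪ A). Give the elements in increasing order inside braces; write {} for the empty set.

{11,15}

Dᶜ = {3,4,14,16}
Dᶜ ∪ A = {3,4,5,7,8,12,14,16,17,18}
D Δ (Dᶜ ∪ A) = {3,4,6,9,10,11,13,14,15,16}
(D Δ (Dᶜ ∪ A)) Δ D = {3,4,5,7,8,12,14,16,17,18}
C ∪ A = {3,4,5,7,8,11,12,14,15,16,17,18}
((D Δ (Dᶜ ∪ A)) Δ D) Δ (C ∪ A) = {11,15}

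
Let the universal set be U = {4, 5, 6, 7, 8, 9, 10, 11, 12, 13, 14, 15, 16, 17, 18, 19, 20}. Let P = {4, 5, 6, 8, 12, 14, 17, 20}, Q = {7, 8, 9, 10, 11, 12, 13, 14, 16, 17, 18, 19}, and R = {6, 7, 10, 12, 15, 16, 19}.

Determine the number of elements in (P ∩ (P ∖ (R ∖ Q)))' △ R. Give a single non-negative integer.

5

R ∖ Q = {6, 15}
P ∖ (R ∖ Q) = {4, 5, 8, 12, 14, 17, 20}
P ∩ (P ∖ (R ∖ Q)) = {4, 5, 8, 12, 14, 17, 20}
(P ∩ (P ∖ (R ∖ Q)))' = {6, 7, 9, 10, 11, 13, 15, 16, 18, 19}
(P ∩ (P ∖ (R ∖ Q)))' △ R = {9, 11, 12, 13, 18}
|(P ∩ (P ∖ (R ∖ Q)))' △ R| = 5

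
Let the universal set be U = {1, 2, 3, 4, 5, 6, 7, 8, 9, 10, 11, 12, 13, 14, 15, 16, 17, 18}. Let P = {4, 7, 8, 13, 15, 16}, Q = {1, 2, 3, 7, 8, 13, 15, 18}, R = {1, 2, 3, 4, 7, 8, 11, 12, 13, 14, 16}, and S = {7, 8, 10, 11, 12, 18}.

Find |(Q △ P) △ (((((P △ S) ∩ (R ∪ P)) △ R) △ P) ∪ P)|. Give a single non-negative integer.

Q △ P = {1, 2, 3, 4, 16, 18}
P △ S = {4, 10, 11, 12, 13, 15, 16, 18}
R ∪ P = {1, 2, 3, 4, 7, 8, 11, 12, 13, 14, 15, 16}
(P △ S) ∩ (R ∪ P) = {4, 11, 12, 13, 15, 16}
((P △ S) ∩ (R ∪ P)) △ R = {1, 2, 3, 7, 8, 14, 15}
(((P △ S) ∩ (R ∪ P)) △ R) △ P = {1, 2, 3, 4, 13, 14, 16}
((((P △ S) ∩ (R ∪ P)) △ R) △ P) ∪ P = {1, 2, 3, 4, 7, 8, 13, 14, 15, 16}
(Q △ P) △ (((((P △ S) ∩ (R ∪ P)) △ R) △ P) ∪ P) = {7, 8, 13, 14, 15, 18}
|(Q △ P) △ (((((P △ S) ∩ (R ∪ P)) △ R) △ P) ∪ P)| = 6

6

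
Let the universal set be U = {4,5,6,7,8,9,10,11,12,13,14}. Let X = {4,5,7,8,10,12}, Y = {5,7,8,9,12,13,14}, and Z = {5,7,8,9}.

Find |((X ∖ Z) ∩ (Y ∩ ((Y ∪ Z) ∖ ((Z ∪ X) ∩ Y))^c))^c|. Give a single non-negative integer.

10

X ∖ Z = {4,10,12}
Y ∪ Z = {5,7,8,9,12,13,14}
Z ∪ X = {4,5,7,8,9,10,12}
(Z ∪ X) ∩ Y = {5,7,8,9,12}
(Y ∪ Z) ∖ ((Z ∪ X) ∩ Y) = {13,14}
((Y ∪ Z) ∖ ((Z ∪ X) ∩ Y))^c = {4,5,6,7,8,9,10,11,12}
Y ∩ ((Y ∪ Z) ∖ ((Z ∪ X) ∩ Y))^c = {5,7,8,9,12}
(X ∖ Z) ∩ (Y ∩ ((Y ∪ Z) ∖ ((Z ∪ X) ∩ Y))^c) = {12}
((X ∖ Z) ∩ (Y ∩ ((Y ∪ Z) ∖ ((Z ∪ X) ∩ Y))^c))^c = {4,5,6,7,8,9,10,11,13,14}
|((X ∖ Z) ∩ (Y ∩ ((Y ∪ Z) ∖ ((Z ∪ X) ∩ Y))^c))^c| = 10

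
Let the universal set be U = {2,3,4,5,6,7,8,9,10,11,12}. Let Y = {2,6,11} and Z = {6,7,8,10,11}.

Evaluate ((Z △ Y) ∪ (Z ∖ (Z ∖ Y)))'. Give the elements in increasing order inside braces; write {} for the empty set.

Z △ Y = {2,7,8,10}
Z ∖ Y = {7,8,10}
Z ∖ (Z ∖ Y) = {6,11}
(Z △ Y) ∪ (Z ∖ (Z ∖ Y)) = {2,6,7,8,10,11}
((Z △ Y) ∪ (Z ∖ (Z ∖ Y)))' = {3,4,5,9,12}

{3,4,5,9,12}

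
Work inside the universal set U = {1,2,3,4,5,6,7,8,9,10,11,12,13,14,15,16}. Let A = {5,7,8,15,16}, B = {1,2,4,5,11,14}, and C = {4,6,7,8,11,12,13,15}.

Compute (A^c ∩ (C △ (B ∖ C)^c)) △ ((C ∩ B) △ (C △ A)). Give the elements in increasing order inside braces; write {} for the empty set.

{3,5,6,9,10,12,13,16}

A^c = {1,2,3,4,6,9,10,11,12,13,14}
B ∖ C = {1,2,5,14}
(B ∖ C)^c = {3,4,6,7,8,9,10,11,12,13,15,16}
C △ (B ∖ C)^c = {3,9,10,16}
A^c ∩ (C △ (B ∖ C)^c) = {3,9,10}
C ∩ B = {4,11}
C △ A = {4,5,6,11,12,13,16}
(C ∩ B) △ (C △ A) = {5,6,12,13,16}
(A^c ∩ (C △ (B ∖ C)^c)) △ ((C ∩ B) △ (C △ A)) = {3,5,6,9,10,12,13,16}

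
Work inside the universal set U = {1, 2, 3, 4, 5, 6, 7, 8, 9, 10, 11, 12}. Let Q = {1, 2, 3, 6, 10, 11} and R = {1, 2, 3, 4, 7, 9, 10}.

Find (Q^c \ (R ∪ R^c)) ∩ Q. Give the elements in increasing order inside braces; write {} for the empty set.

Q^c = {4, 5, 7, 8, 9, 12}
R^c = {5, 6, 8, 11, 12}
R ∪ R^c = {1, 2, 3, 4, 5, 6, 7, 8, 9, 10, 11, 12}
Q^c \ (R ∪ R^c) = {}
(Q^c \ (R ∪ R^c)) ∩ Q = {}

{}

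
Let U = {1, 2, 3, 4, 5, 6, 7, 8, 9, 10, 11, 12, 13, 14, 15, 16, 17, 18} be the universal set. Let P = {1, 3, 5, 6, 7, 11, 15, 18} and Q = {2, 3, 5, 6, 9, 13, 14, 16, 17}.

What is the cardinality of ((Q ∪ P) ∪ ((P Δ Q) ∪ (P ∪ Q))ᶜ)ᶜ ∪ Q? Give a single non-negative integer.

9

Q ∪ P = {1, 2, 3, 5, 6, 7, 9, 11, 13, 14, 15, 16, 17, 18}
P Δ Q = {1, 2, 7, 9, 11, 13, 14, 15, 16, 17, 18}
P ∪ Q = {1, 2, 3, 5, 6, 7, 9, 11, 13, 14, 15, 16, 17, 18}
(P Δ Q) ∪ (P ∪ Q) = {1, 2, 3, 5, 6, 7, 9, 11, 13, 14, 15, 16, 17, 18}
((P Δ Q) ∪ (P ∪ Q))ᶜ = {4, 8, 10, 12}
(Q ∪ P) ∪ ((P Δ Q) ∪ (P ∪ Q))ᶜ = {1, 2, 3, 4, 5, 6, 7, 8, 9, 10, 11, 12, 13, 14, 15, 16, 17, 18}
((Q ∪ P) ∪ ((P Δ Q) ∪ (P ∪ Q))ᶜ)ᶜ = {}
((Q ∪ P) ∪ ((P Δ Q) ∪ (P ∪ Q))ᶜ)ᶜ ∪ Q = {2, 3, 5, 6, 9, 13, 14, 16, 17}
|((Q ∪ P) ∪ ((P Δ Q) ∪ (P ∪ Q))ᶜ)ᶜ ∪ Q| = 9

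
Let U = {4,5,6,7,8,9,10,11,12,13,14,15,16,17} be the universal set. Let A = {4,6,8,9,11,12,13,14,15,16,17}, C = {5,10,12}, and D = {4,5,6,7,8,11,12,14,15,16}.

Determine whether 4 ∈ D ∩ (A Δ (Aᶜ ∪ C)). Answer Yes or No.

Yes

4 ∈ A, so 4 ∉ Aᶜ
4 ∉ Aᶜ and 4 ∉ C, so 4 ∉ Aᶜ ∪ C
4 ∈ A and 4 ∉ (Aᶜ ∪ C), so 4 ∈ A Δ (Aᶜ ∪ C)
4 ∈ D and 4 ∈ (A Δ (Aᶜ ∪ C)), so 4 ∈ D ∩ (A Δ (Aᶜ ∪ C))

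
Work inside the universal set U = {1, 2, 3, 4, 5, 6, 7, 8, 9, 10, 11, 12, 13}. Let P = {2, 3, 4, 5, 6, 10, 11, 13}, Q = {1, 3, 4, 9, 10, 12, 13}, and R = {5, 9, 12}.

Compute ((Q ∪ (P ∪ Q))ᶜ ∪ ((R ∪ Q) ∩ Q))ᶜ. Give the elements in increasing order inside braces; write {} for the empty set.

{2, 5, 6, 11}

P ∪ Q = {1, 2, 3, 4, 5, 6, 9, 10, 11, 12, 13}
Q ∪ (P ∪ Q) = {1, 2, 3, 4, 5, 6, 9, 10, 11, 12, 13}
(Q ∪ (P ∪ Q))ᶜ = {7, 8}
R ∪ Q = {1, 3, 4, 5, 9, 10, 12, 13}
(R ∪ Q) ∩ Q = {1, 3, 4, 9, 10, 12, 13}
(Q ∪ (P ∪ Q))ᶜ ∪ ((R ∪ Q) ∩ Q) = {1, 3, 4, 7, 8, 9, 10, 12, 13}
((Q ∪ (P ∪ Q))ᶜ ∪ ((R ∪ Q) ∩ Q))ᶜ = {2, 5, 6, 11}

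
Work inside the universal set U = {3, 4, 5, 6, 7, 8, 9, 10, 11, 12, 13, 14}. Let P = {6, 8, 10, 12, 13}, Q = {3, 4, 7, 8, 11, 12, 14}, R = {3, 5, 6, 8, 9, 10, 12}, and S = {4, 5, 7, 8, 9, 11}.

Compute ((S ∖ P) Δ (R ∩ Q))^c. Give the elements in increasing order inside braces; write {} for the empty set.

S ∖ P = {4, 5, 7, 9, 11}
R ∩ Q = {3, 8, 12}
(S ∖ P) Δ (R ∩ Q) = {3, 4, 5, 7, 8, 9, 11, 12}
((S ∖ P) Δ (R ∩ Q))^c = {6, 10, 13, 14}

{6, 10, 13, 14}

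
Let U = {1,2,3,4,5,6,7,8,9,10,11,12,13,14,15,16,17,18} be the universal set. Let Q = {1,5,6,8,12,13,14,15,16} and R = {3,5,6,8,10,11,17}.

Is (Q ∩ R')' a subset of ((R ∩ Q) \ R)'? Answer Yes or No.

Yes

R' = {1,2,4,7,9,12,13,14,15,16,18}
Q ∩ R' = {1,12,13,14,15,16}
(Q ∩ R')' = {2,3,4,5,6,7,8,9,10,11,17,18}
R ∩ Q = {5,6,8}
(R ∩ Q) \ R = {}
((R ∩ Q) \ R)' = {1,2,3,4,5,6,7,8,9,10,11,12,13,14,15,16,17,18}
Every element of {2,3,4,5,6,7,8,9,10,11,17,18} is in {1,2,3,4,5,6,7,8,9,10,11,12,13,14,15,16,17,18}, so (Q ∩ R')' ⊆ ((R ∩ Q) \ R)'.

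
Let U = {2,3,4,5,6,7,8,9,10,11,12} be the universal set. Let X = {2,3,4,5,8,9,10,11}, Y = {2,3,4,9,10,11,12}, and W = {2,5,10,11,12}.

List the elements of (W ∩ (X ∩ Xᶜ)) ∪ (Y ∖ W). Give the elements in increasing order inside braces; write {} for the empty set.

Xᶜ = {6,7,12}
X ∩ Xᶜ = {}
W ∩ (X ∩ Xᶜ) = {}
Y ∖ W = {3,4,9}
(W ∩ (X ∩ Xᶜ)) ∪ (Y ∖ W) = {3,4,9}

{3,4,9}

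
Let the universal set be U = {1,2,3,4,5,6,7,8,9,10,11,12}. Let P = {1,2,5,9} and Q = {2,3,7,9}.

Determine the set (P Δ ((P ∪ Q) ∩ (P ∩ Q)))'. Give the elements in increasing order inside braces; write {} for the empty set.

{2,3,4,6,7,8,9,10,11,12}

P ∪ Q = {1,2,3,5,7,9}
P ∩ Q = {2,9}
(P ∪ Q) ∩ (P ∩ Q) = {2,9}
P Δ ((P ∪ Q) ∩ (P ∩ Q)) = {1,5}
(P Δ ((P ∪ Q) ∩ (P ∩ Q)))' = {2,3,4,6,7,8,9,10,11,12}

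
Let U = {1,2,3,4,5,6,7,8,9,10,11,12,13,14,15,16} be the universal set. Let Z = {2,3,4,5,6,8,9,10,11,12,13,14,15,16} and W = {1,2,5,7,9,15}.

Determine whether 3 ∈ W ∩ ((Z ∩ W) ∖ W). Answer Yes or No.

3 ∈ Z and 3 ∉ W, so 3 ∉ Z ∩ W
3 ∉ (Z ∩ W) and 3 ∉ W, so 3 ∉ (Z ∩ W) ∖ W
3 ∉ W and 3 ∉ ((Z ∩ W) ∖ W), so 3 ∉ W ∩ ((Z ∩ W) ∖ W)

No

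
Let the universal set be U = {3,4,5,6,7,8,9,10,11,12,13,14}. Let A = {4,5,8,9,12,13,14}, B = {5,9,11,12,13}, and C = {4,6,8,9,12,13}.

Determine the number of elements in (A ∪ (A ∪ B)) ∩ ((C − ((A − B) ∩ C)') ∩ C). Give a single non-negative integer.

A ∪ B = {4,5,8,9,11,12,13,14}
A ∪ (A ∪ B) = {4,5,8,9,11,12,13,14}
A − B = {4,8,14}
(A − B) ∩ C = {4,8}
((A − B) ∩ C)' = {3,5,6,7,9,10,11,12,13,14}
C − ((A − B) ∩ C)' = {4,8}
(C − ((A − B) ∩ C)') ∩ C = {4,8}
(A ∪ (A ∪ B)) ∩ ((C − ((A − B) ∩ C)') ∩ C) = {4,8}
|(A ∪ (A ∪ B)) ∩ ((C − ((A − B) ∩ C)') ∩ C)| = 2

2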